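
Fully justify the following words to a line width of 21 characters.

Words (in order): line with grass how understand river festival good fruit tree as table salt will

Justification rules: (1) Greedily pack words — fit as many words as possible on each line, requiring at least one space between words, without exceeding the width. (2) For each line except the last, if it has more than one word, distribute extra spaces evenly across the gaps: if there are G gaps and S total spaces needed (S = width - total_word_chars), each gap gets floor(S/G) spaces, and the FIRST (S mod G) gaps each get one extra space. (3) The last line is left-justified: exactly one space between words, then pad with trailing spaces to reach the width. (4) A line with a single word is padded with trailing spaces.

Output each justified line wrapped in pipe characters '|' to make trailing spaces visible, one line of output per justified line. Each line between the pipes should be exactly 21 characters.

Answer: |line  with  grass how|
|understand      river|
|festival  good  fruit|
|tree  as  table  salt|
|will                 |

Derivation:
Line 1: ['line', 'with', 'grass', 'how'] (min_width=19, slack=2)
Line 2: ['understand', 'river'] (min_width=16, slack=5)
Line 3: ['festival', 'good', 'fruit'] (min_width=19, slack=2)
Line 4: ['tree', 'as', 'table', 'salt'] (min_width=18, slack=3)
Line 5: ['will'] (min_width=4, slack=17)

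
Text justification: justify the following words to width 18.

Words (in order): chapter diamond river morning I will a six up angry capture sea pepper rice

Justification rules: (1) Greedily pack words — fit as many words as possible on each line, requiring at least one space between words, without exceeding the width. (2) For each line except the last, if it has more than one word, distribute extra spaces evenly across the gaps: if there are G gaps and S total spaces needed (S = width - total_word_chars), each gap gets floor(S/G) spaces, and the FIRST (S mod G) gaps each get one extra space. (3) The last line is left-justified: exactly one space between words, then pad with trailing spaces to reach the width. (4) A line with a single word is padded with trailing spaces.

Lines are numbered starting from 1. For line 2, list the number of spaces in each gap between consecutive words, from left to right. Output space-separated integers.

Line 1: ['chapter', 'diamond'] (min_width=15, slack=3)
Line 2: ['river', 'morning', 'I'] (min_width=15, slack=3)
Line 3: ['will', 'a', 'six', 'up'] (min_width=13, slack=5)
Line 4: ['angry', 'capture', 'sea'] (min_width=17, slack=1)
Line 5: ['pepper', 'rice'] (min_width=11, slack=7)

Answer: 3 2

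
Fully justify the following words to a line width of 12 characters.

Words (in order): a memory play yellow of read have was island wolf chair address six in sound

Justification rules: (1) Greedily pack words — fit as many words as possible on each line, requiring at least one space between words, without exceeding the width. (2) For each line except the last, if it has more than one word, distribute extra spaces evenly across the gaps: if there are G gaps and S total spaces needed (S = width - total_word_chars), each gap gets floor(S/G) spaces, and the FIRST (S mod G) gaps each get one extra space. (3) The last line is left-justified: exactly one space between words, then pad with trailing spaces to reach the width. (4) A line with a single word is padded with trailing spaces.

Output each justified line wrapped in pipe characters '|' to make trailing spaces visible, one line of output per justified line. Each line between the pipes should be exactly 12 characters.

Line 1: ['a', 'memory'] (min_width=8, slack=4)
Line 2: ['play', 'yellow'] (min_width=11, slack=1)
Line 3: ['of', 'read', 'have'] (min_width=12, slack=0)
Line 4: ['was', 'island'] (min_width=10, slack=2)
Line 5: ['wolf', 'chair'] (min_width=10, slack=2)
Line 6: ['address', 'six'] (min_width=11, slack=1)
Line 7: ['in', 'sound'] (min_width=8, slack=4)

Answer: |a     memory|
|play  yellow|
|of read have|
|was   island|
|wolf   chair|
|address  six|
|in sound    |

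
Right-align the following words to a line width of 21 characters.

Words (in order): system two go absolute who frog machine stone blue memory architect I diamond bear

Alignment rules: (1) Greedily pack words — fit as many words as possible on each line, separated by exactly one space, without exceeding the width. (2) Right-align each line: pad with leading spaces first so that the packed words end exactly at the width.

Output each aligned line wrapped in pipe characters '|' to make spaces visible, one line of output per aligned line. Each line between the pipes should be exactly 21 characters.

Answer: |        system two go|
|    absolute who frog|
|   machine stone blue|
|   memory architect I|
|         diamond bear|

Derivation:
Line 1: ['system', 'two', 'go'] (min_width=13, slack=8)
Line 2: ['absolute', 'who', 'frog'] (min_width=17, slack=4)
Line 3: ['machine', 'stone', 'blue'] (min_width=18, slack=3)
Line 4: ['memory', 'architect', 'I'] (min_width=18, slack=3)
Line 5: ['diamond', 'bear'] (min_width=12, slack=9)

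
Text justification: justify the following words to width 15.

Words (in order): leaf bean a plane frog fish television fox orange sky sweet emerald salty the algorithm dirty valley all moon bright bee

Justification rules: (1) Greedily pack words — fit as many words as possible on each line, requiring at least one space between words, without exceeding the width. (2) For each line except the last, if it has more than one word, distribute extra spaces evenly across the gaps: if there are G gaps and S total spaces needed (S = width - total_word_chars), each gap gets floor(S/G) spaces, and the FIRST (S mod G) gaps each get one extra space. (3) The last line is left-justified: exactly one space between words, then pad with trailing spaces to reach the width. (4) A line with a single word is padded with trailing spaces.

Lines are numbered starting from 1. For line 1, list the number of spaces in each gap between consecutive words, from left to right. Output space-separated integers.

Line 1: ['leaf', 'bean', 'a'] (min_width=11, slack=4)
Line 2: ['plane', 'frog', 'fish'] (min_width=15, slack=0)
Line 3: ['television', 'fox'] (min_width=14, slack=1)
Line 4: ['orange', 'sky'] (min_width=10, slack=5)
Line 5: ['sweet', 'emerald'] (min_width=13, slack=2)
Line 6: ['salty', 'the'] (min_width=9, slack=6)
Line 7: ['algorithm', 'dirty'] (min_width=15, slack=0)
Line 8: ['valley', 'all', 'moon'] (min_width=15, slack=0)
Line 9: ['bright', 'bee'] (min_width=10, slack=5)

Answer: 3 3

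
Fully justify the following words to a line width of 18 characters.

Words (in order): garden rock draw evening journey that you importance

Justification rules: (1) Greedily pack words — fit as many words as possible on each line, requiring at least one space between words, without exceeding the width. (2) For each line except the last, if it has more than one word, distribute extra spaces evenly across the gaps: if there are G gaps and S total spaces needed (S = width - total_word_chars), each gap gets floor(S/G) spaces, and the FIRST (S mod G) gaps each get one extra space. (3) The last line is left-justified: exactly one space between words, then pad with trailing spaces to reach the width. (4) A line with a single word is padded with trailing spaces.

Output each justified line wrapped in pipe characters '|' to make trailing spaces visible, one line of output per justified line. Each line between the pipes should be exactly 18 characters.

Answer: |garden  rock  draw|
|evening    journey|
|that           you|
|importance        |

Derivation:
Line 1: ['garden', 'rock', 'draw'] (min_width=16, slack=2)
Line 2: ['evening', 'journey'] (min_width=15, slack=3)
Line 3: ['that', 'you'] (min_width=8, slack=10)
Line 4: ['importance'] (min_width=10, slack=8)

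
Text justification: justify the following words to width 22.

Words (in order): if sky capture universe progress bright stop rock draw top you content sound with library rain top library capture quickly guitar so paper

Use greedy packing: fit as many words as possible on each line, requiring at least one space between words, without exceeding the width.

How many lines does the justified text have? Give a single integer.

Line 1: ['if', 'sky', 'capture'] (min_width=14, slack=8)
Line 2: ['universe', 'progress'] (min_width=17, slack=5)
Line 3: ['bright', 'stop', 'rock', 'draw'] (min_width=21, slack=1)
Line 4: ['top', 'you', 'content', 'sound'] (min_width=21, slack=1)
Line 5: ['with', 'library', 'rain', 'top'] (min_width=21, slack=1)
Line 6: ['library', 'capture'] (min_width=15, slack=7)
Line 7: ['quickly', 'guitar', 'so'] (min_width=17, slack=5)
Line 8: ['paper'] (min_width=5, slack=17)
Total lines: 8

Answer: 8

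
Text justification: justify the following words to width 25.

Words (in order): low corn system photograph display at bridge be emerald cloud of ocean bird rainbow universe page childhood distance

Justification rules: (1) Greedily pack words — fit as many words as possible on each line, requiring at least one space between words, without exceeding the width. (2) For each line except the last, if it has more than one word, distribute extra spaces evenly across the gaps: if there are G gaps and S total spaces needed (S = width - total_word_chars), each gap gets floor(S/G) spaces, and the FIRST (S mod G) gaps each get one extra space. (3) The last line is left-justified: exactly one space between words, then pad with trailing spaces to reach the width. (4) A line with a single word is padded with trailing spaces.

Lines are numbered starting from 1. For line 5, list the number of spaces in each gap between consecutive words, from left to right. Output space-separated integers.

Answer: 2 2

Derivation:
Line 1: ['low', 'corn', 'system'] (min_width=15, slack=10)
Line 2: ['photograph', 'display', 'at'] (min_width=21, slack=4)
Line 3: ['bridge', 'be', 'emerald', 'cloud'] (min_width=23, slack=2)
Line 4: ['of', 'ocean', 'bird', 'rainbow'] (min_width=21, slack=4)
Line 5: ['universe', 'page', 'childhood'] (min_width=23, slack=2)
Line 6: ['distance'] (min_width=8, slack=17)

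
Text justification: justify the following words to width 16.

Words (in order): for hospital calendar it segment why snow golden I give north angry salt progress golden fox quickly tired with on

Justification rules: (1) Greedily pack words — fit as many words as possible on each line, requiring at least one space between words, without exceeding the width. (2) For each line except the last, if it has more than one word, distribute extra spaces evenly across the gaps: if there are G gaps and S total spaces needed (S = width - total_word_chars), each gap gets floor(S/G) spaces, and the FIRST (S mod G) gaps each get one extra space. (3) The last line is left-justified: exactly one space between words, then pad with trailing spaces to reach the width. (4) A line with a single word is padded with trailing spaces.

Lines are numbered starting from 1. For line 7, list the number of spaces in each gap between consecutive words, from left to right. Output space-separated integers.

Line 1: ['for', 'hospital'] (min_width=12, slack=4)
Line 2: ['calendar', 'it'] (min_width=11, slack=5)
Line 3: ['segment', 'why', 'snow'] (min_width=16, slack=0)
Line 4: ['golden', 'I', 'give'] (min_width=13, slack=3)
Line 5: ['north', 'angry', 'salt'] (min_width=16, slack=0)
Line 6: ['progress', 'golden'] (min_width=15, slack=1)
Line 7: ['fox', 'quickly'] (min_width=11, slack=5)
Line 8: ['tired', 'with', 'on'] (min_width=13, slack=3)

Answer: 6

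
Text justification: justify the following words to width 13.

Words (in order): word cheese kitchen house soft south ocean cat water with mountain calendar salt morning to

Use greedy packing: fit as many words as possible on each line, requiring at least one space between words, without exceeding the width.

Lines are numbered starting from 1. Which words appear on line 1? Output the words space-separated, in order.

Answer: word cheese

Derivation:
Line 1: ['word', 'cheese'] (min_width=11, slack=2)
Line 2: ['kitchen', 'house'] (min_width=13, slack=0)
Line 3: ['soft', 'south'] (min_width=10, slack=3)
Line 4: ['ocean', 'cat'] (min_width=9, slack=4)
Line 5: ['water', 'with'] (min_width=10, slack=3)
Line 6: ['mountain'] (min_width=8, slack=5)
Line 7: ['calendar', 'salt'] (min_width=13, slack=0)
Line 8: ['morning', 'to'] (min_width=10, slack=3)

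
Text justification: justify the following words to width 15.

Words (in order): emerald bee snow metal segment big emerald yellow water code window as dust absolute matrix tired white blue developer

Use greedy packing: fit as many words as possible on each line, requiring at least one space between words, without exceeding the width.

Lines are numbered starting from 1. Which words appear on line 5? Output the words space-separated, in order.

Line 1: ['emerald', 'bee'] (min_width=11, slack=4)
Line 2: ['snow', 'metal'] (min_width=10, slack=5)
Line 3: ['segment', 'big'] (min_width=11, slack=4)
Line 4: ['emerald', 'yellow'] (min_width=14, slack=1)
Line 5: ['water', 'code'] (min_width=10, slack=5)
Line 6: ['window', 'as', 'dust'] (min_width=14, slack=1)
Line 7: ['absolute', 'matrix'] (min_width=15, slack=0)
Line 8: ['tired', 'white'] (min_width=11, slack=4)
Line 9: ['blue', 'developer'] (min_width=14, slack=1)

Answer: water code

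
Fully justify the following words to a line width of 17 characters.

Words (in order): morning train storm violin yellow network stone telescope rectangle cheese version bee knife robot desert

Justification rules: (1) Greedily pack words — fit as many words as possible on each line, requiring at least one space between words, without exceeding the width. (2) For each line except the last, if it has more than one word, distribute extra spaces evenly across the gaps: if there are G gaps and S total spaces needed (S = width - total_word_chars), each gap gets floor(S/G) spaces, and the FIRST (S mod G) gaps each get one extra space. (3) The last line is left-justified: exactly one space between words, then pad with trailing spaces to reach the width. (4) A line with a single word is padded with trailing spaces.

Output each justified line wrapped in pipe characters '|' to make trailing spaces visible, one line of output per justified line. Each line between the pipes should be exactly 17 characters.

Answer: |morning     train|
|storm      violin|
|yellow    network|
|stone   telescope|
|rectangle  cheese|
|version bee knife|
|robot desert     |

Derivation:
Line 1: ['morning', 'train'] (min_width=13, slack=4)
Line 2: ['storm', 'violin'] (min_width=12, slack=5)
Line 3: ['yellow', 'network'] (min_width=14, slack=3)
Line 4: ['stone', 'telescope'] (min_width=15, slack=2)
Line 5: ['rectangle', 'cheese'] (min_width=16, slack=1)
Line 6: ['version', 'bee', 'knife'] (min_width=17, slack=0)
Line 7: ['robot', 'desert'] (min_width=12, slack=5)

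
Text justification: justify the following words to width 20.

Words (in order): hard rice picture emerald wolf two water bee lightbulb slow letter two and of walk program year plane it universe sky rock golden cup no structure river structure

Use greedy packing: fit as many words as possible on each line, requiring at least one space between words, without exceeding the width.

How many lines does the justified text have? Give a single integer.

Line 1: ['hard', 'rice', 'picture'] (min_width=17, slack=3)
Line 2: ['emerald', 'wolf', 'two'] (min_width=16, slack=4)
Line 3: ['water', 'bee', 'lightbulb'] (min_width=19, slack=1)
Line 4: ['slow', 'letter', 'two', 'and'] (min_width=19, slack=1)
Line 5: ['of', 'walk', 'program', 'year'] (min_width=20, slack=0)
Line 6: ['plane', 'it', 'universe'] (min_width=17, slack=3)
Line 7: ['sky', 'rock', 'golden', 'cup'] (min_width=19, slack=1)
Line 8: ['no', 'structure', 'river'] (min_width=18, slack=2)
Line 9: ['structure'] (min_width=9, slack=11)
Total lines: 9

Answer: 9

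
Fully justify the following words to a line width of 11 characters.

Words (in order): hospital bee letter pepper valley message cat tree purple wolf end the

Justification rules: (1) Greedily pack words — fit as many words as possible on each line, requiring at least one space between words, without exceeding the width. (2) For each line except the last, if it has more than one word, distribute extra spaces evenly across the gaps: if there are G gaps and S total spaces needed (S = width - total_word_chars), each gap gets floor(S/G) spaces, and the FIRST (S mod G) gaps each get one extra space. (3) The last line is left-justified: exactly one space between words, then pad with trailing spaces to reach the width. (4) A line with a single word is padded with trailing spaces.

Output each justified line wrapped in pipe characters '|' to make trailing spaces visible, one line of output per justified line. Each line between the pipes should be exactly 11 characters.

Line 1: ['hospital'] (min_width=8, slack=3)
Line 2: ['bee', 'letter'] (min_width=10, slack=1)
Line 3: ['pepper'] (min_width=6, slack=5)
Line 4: ['valley'] (min_width=6, slack=5)
Line 5: ['message', 'cat'] (min_width=11, slack=0)
Line 6: ['tree', 'purple'] (min_width=11, slack=0)
Line 7: ['wolf', 'end'] (min_width=8, slack=3)
Line 8: ['the'] (min_width=3, slack=8)

Answer: |hospital   |
|bee  letter|
|pepper     |
|valley     |
|message cat|
|tree purple|
|wolf    end|
|the        |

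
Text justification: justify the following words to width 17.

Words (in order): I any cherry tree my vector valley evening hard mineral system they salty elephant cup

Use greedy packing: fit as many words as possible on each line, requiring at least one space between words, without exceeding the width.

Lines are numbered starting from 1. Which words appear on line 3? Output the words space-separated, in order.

Line 1: ['I', 'any', 'cherry', 'tree'] (min_width=17, slack=0)
Line 2: ['my', 'vector', 'valley'] (min_width=16, slack=1)
Line 3: ['evening', 'hard'] (min_width=12, slack=5)
Line 4: ['mineral', 'system'] (min_width=14, slack=3)
Line 5: ['they', 'salty'] (min_width=10, slack=7)
Line 6: ['elephant', 'cup'] (min_width=12, slack=5)

Answer: evening hard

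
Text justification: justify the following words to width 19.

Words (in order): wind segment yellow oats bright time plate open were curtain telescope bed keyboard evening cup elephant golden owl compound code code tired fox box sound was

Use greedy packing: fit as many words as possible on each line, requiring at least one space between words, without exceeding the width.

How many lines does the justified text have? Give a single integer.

Line 1: ['wind', 'segment', 'yellow'] (min_width=19, slack=0)
Line 2: ['oats', 'bright', 'time'] (min_width=16, slack=3)
Line 3: ['plate', 'open', 'were'] (min_width=15, slack=4)
Line 4: ['curtain', 'telescope'] (min_width=17, slack=2)
Line 5: ['bed', 'keyboard'] (min_width=12, slack=7)
Line 6: ['evening', 'cup'] (min_width=11, slack=8)
Line 7: ['elephant', 'golden', 'owl'] (min_width=19, slack=0)
Line 8: ['compound', 'code', 'code'] (min_width=18, slack=1)
Line 9: ['tired', 'fox', 'box', 'sound'] (min_width=19, slack=0)
Line 10: ['was'] (min_width=3, slack=16)
Total lines: 10

Answer: 10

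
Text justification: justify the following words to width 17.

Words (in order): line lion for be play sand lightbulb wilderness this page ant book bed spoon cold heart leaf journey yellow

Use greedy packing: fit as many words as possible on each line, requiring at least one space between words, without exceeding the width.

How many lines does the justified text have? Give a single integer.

Answer: 8

Derivation:
Line 1: ['line', 'lion', 'for', 'be'] (min_width=16, slack=1)
Line 2: ['play', 'sand'] (min_width=9, slack=8)
Line 3: ['lightbulb'] (min_width=9, slack=8)
Line 4: ['wilderness', 'this'] (min_width=15, slack=2)
Line 5: ['page', 'ant', 'book', 'bed'] (min_width=17, slack=0)
Line 6: ['spoon', 'cold', 'heart'] (min_width=16, slack=1)
Line 7: ['leaf', 'journey'] (min_width=12, slack=5)
Line 8: ['yellow'] (min_width=6, slack=11)
Total lines: 8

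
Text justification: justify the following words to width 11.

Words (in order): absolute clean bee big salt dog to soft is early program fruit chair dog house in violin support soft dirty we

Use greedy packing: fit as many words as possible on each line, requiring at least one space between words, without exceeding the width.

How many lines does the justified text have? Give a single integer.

Line 1: ['absolute'] (min_width=8, slack=3)
Line 2: ['clean', 'bee'] (min_width=9, slack=2)
Line 3: ['big', 'salt'] (min_width=8, slack=3)
Line 4: ['dog', 'to', 'soft'] (min_width=11, slack=0)
Line 5: ['is', 'early'] (min_width=8, slack=3)
Line 6: ['program'] (min_width=7, slack=4)
Line 7: ['fruit', 'chair'] (min_width=11, slack=0)
Line 8: ['dog', 'house'] (min_width=9, slack=2)
Line 9: ['in', 'violin'] (min_width=9, slack=2)
Line 10: ['support'] (min_width=7, slack=4)
Line 11: ['soft', 'dirty'] (min_width=10, slack=1)
Line 12: ['we'] (min_width=2, slack=9)
Total lines: 12

Answer: 12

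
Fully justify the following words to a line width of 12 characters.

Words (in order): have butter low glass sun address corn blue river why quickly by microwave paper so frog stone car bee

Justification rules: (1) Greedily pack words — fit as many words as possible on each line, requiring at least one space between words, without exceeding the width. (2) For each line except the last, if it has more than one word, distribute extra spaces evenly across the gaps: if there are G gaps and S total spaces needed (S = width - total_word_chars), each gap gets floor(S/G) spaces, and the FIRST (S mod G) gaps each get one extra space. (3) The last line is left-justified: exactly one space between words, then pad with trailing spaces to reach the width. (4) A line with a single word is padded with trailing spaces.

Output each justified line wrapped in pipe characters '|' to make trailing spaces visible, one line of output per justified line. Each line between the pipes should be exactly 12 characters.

Answer: |have  butter|
|low    glass|
|sun  address|
|corn    blue|
|river    why|
|quickly   by|
|microwave   |
|paper     so|
|frog   stone|
|car bee     |

Derivation:
Line 1: ['have', 'butter'] (min_width=11, slack=1)
Line 2: ['low', 'glass'] (min_width=9, slack=3)
Line 3: ['sun', 'address'] (min_width=11, slack=1)
Line 4: ['corn', 'blue'] (min_width=9, slack=3)
Line 5: ['river', 'why'] (min_width=9, slack=3)
Line 6: ['quickly', 'by'] (min_width=10, slack=2)
Line 7: ['microwave'] (min_width=9, slack=3)
Line 8: ['paper', 'so'] (min_width=8, slack=4)
Line 9: ['frog', 'stone'] (min_width=10, slack=2)
Line 10: ['car', 'bee'] (min_width=7, slack=5)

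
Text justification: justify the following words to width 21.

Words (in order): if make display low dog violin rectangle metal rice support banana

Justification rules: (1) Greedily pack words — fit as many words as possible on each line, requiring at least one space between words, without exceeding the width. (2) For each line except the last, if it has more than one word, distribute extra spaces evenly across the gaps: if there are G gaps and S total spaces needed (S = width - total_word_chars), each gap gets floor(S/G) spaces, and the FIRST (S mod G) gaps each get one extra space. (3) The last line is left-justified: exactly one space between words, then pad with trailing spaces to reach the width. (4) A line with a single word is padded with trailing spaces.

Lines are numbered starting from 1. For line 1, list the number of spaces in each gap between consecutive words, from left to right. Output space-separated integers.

Answer: 2 2 1

Derivation:
Line 1: ['if', 'make', 'display', 'low'] (min_width=19, slack=2)
Line 2: ['dog', 'violin', 'rectangle'] (min_width=20, slack=1)
Line 3: ['metal', 'rice', 'support'] (min_width=18, slack=3)
Line 4: ['banana'] (min_width=6, slack=15)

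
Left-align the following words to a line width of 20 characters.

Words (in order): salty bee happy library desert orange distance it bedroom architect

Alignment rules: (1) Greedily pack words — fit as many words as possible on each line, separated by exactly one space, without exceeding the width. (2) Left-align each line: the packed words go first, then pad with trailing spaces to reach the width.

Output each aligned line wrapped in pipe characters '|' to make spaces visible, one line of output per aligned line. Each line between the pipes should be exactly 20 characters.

Line 1: ['salty', 'bee', 'happy'] (min_width=15, slack=5)
Line 2: ['library', 'desert'] (min_width=14, slack=6)
Line 3: ['orange', 'distance', 'it'] (min_width=18, slack=2)
Line 4: ['bedroom', 'architect'] (min_width=17, slack=3)

Answer: |salty bee happy     |
|library desert      |
|orange distance it  |
|bedroom architect   |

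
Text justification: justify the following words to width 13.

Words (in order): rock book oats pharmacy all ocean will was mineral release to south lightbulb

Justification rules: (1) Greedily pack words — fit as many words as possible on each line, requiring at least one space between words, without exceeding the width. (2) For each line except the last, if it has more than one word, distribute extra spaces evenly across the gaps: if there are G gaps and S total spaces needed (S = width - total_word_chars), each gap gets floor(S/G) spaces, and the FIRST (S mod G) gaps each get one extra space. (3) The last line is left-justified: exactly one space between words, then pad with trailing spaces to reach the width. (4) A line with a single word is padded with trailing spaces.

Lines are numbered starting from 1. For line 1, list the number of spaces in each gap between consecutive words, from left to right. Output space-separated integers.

Line 1: ['rock', 'book'] (min_width=9, slack=4)
Line 2: ['oats', 'pharmacy'] (min_width=13, slack=0)
Line 3: ['all', 'ocean'] (min_width=9, slack=4)
Line 4: ['will', 'was'] (min_width=8, slack=5)
Line 5: ['mineral'] (min_width=7, slack=6)
Line 6: ['release', 'to'] (min_width=10, slack=3)
Line 7: ['south'] (min_width=5, slack=8)
Line 8: ['lightbulb'] (min_width=9, slack=4)

Answer: 5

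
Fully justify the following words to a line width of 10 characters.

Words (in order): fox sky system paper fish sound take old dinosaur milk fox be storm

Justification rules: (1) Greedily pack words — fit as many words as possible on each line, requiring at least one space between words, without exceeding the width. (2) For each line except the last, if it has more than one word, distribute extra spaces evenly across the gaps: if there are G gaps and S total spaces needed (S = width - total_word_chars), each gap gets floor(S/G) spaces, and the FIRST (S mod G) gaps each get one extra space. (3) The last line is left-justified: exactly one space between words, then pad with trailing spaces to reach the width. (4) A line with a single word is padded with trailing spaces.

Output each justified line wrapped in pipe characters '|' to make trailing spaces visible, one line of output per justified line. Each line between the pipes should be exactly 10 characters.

Answer: |fox    sky|
|system    |
|paper fish|
|sound take|
|old       |
|dinosaur  |
|milk   fox|
|be storm  |

Derivation:
Line 1: ['fox', 'sky'] (min_width=7, slack=3)
Line 2: ['system'] (min_width=6, slack=4)
Line 3: ['paper', 'fish'] (min_width=10, slack=0)
Line 4: ['sound', 'take'] (min_width=10, slack=0)
Line 5: ['old'] (min_width=3, slack=7)
Line 6: ['dinosaur'] (min_width=8, slack=2)
Line 7: ['milk', 'fox'] (min_width=8, slack=2)
Line 8: ['be', 'storm'] (min_width=8, slack=2)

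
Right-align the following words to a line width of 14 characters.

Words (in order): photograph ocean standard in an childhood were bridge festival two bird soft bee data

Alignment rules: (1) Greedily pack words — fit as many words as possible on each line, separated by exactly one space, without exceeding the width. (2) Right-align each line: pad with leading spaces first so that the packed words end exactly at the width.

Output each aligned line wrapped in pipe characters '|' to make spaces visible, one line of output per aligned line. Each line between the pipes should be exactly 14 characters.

Line 1: ['photograph'] (min_width=10, slack=4)
Line 2: ['ocean', 'standard'] (min_width=14, slack=0)
Line 3: ['in', 'an'] (min_width=5, slack=9)
Line 4: ['childhood', 'were'] (min_width=14, slack=0)
Line 5: ['bridge'] (min_width=6, slack=8)
Line 6: ['festival', 'two'] (min_width=12, slack=2)
Line 7: ['bird', 'soft', 'bee'] (min_width=13, slack=1)
Line 8: ['data'] (min_width=4, slack=10)

Answer: |    photograph|
|ocean standard|
|         in an|
|childhood were|
|        bridge|
|  festival two|
| bird soft bee|
|          data|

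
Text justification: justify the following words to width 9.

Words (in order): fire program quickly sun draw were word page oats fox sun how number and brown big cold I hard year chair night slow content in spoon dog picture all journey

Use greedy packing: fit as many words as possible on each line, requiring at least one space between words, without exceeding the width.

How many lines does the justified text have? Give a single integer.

Answer: 22

Derivation:
Line 1: ['fire'] (min_width=4, slack=5)
Line 2: ['program'] (min_width=7, slack=2)
Line 3: ['quickly'] (min_width=7, slack=2)
Line 4: ['sun', 'draw'] (min_width=8, slack=1)
Line 5: ['were', 'word'] (min_width=9, slack=0)
Line 6: ['page', 'oats'] (min_width=9, slack=0)
Line 7: ['fox', 'sun'] (min_width=7, slack=2)
Line 8: ['how'] (min_width=3, slack=6)
Line 9: ['number'] (min_width=6, slack=3)
Line 10: ['and', 'brown'] (min_width=9, slack=0)
Line 11: ['big', 'cold'] (min_width=8, slack=1)
Line 12: ['I', 'hard'] (min_width=6, slack=3)
Line 13: ['year'] (min_width=4, slack=5)
Line 14: ['chair'] (min_width=5, slack=4)
Line 15: ['night'] (min_width=5, slack=4)
Line 16: ['slow'] (min_width=4, slack=5)
Line 17: ['content'] (min_width=7, slack=2)
Line 18: ['in', 'spoon'] (min_width=8, slack=1)
Line 19: ['dog'] (min_width=3, slack=6)
Line 20: ['picture'] (min_width=7, slack=2)
Line 21: ['all'] (min_width=3, slack=6)
Line 22: ['journey'] (min_width=7, slack=2)
Total lines: 22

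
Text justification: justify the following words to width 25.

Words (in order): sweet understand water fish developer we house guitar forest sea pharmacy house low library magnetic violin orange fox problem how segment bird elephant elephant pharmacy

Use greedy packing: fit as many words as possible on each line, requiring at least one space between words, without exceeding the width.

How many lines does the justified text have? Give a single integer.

Answer: 8

Derivation:
Line 1: ['sweet', 'understand', 'water'] (min_width=22, slack=3)
Line 2: ['fish', 'developer', 'we', 'house'] (min_width=23, slack=2)
Line 3: ['guitar', 'forest', 'sea'] (min_width=17, slack=8)
Line 4: ['pharmacy', 'house', 'low'] (min_width=18, slack=7)
Line 5: ['library', 'magnetic', 'violin'] (min_width=23, slack=2)
Line 6: ['orange', 'fox', 'problem', 'how'] (min_width=22, slack=3)
Line 7: ['segment', 'bird', 'elephant'] (min_width=21, slack=4)
Line 8: ['elephant', 'pharmacy'] (min_width=17, slack=8)
Total lines: 8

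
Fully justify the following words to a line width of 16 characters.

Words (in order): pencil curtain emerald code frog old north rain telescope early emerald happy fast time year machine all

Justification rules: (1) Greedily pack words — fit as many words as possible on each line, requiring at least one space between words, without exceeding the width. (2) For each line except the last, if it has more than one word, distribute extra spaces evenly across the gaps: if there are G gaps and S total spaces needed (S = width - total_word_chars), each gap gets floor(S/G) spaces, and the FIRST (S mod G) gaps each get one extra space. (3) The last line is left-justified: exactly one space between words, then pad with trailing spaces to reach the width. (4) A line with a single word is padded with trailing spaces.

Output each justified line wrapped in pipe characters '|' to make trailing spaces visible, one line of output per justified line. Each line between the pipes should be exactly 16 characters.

Line 1: ['pencil', 'curtain'] (min_width=14, slack=2)
Line 2: ['emerald', 'code'] (min_width=12, slack=4)
Line 3: ['frog', 'old', 'north'] (min_width=14, slack=2)
Line 4: ['rain', 'telescope'] (min_width=14, slack=2)
Line 5: ['early', 'emerald'] (min_width=13, slack=3)
Line 6: ['happy', 'fast', 'time'] (min_width=15, slack=1)
Line 7: ['year', 'machine', 'all'] (min_width=16, slack=0)

Answer: |pencil   curtain|
|emerald     code|
|frog  old  north|
|rain   telescope|
|early    emerald|
|happy  fast time|
|year machine all|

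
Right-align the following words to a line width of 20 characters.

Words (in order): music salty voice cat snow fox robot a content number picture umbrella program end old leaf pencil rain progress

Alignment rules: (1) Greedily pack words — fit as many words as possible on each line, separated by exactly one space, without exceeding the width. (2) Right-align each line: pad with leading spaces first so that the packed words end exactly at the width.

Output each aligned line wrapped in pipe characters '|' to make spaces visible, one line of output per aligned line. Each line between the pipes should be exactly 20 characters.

Line 1: ['music', 'salty', 'voice'] (min_width=17, slack=3)
Line 2: ['cat', 'snow', 'fox', 'robot', 'a'] (min_width=20, slack=0)
Line 3: ['content', 'number'] (min_width=14, slack=6)
Line 4: ['picture', 'umbrella'] (min_width=16, slack=4)
Line 5: ['program', 'end', 'old', 'leaf'] (min_width=20, slack=0)
Line 6: ['pencil', 'rain', 'progress'] (min_width=20, slack=0)

Answer: |   music salty voice|
|cat snow fox robot a|
|      content number|
|    picture umbrella|
|program end old leaf|
|pencil rain progress|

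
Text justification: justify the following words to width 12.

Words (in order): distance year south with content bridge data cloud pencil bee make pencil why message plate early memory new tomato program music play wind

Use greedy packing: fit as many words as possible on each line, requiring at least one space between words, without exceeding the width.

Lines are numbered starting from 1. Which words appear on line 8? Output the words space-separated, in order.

Answer: message

Derivation:
Line 1: ['distance'] (min_width=8, slack=4)
Line 2: ['year', 'south'] (min_width=10, slack=2)
Line 3: ['with', 'content'] (min_width=12, slack=0)
Line 4: ['bridge', 'data'] (min_width=11, slack=1)
Line 5: ['cloud', 'pencil'] (min_width=12, slack=0)
Line 6: ['bee', 'make'] (min_width=8, slack=4)
Line 7: ['pencil', 'why'] (min_width=10, slack=2)
Line 8: ['message'] (min_width=7, slack=5)
Line 9: ['plate', 'early'] (min_width=11, slack=1)
Line 10: ['memory', 'new'] (min_width=10, slack=2)
Line 11: ['tomato'] (min_width=6, slack=6)
Line 12: ['program'] (min_width=7, slack=5)
Line 13: ['music', 'play'] (min_width=10, slack=2)
Line 14: ['wind'] (min_width=4, slack=8)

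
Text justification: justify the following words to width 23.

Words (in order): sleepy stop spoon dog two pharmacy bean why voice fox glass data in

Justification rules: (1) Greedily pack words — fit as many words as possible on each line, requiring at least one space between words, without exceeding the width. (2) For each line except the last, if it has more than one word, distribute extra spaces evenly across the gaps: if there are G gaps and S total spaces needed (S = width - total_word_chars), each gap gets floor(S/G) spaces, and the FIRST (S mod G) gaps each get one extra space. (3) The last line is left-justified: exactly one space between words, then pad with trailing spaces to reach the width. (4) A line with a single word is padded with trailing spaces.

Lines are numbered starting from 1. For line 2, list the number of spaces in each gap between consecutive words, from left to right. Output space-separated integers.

Line 1: ['sleepy', 'stop', 'spoon', 'dog'] (min_width=21, slack=2)
Line 2: ['two', 'pharmacy', 'bean', 'why'] (min_width=21, slack=2)
Line 3: ['voice', 'fox', 'glass', 'data', 'in'] (min_width=23, slack=0)

Answer: 2 2 1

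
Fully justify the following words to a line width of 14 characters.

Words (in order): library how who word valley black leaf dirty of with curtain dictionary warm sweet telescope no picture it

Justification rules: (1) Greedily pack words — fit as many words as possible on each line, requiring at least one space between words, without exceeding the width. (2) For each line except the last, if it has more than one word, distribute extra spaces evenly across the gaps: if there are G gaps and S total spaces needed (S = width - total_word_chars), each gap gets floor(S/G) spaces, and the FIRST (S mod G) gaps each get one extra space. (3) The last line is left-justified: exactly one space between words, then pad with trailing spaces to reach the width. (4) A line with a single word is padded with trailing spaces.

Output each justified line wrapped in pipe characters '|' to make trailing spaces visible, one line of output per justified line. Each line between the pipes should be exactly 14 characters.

Line 1: ['library', 'how'] (min_width=11, slack=3)
Line 2: ['who', 'word'] (min_width=8, slack=6)
Line 3: ['valley', 'black'] (min_width=12, slack=2)
Line 4: ['leaf', 'dirty', 'of'] (min_width=13, slack=1)
Line 5: ['with', 'curtain'] (min_width=12, slack=2)
Line 6: ['dictionary'] (min_width=10, slack=4)
Line 7: ['warm', 'sweet'] (min_width=10, slack=4)
Line 8: ['telescope', 'no'] (min_width=12, slack=2)
Line 9: ['picture', 'it'] (min_width=10, slack=4)

Answer: |library    how|
|who       word|
|valley   black|
|leaf  dirty of|
|with   curtain|
|dictionary    |
|warm     sweet|
|telescope   no|
|picture it    |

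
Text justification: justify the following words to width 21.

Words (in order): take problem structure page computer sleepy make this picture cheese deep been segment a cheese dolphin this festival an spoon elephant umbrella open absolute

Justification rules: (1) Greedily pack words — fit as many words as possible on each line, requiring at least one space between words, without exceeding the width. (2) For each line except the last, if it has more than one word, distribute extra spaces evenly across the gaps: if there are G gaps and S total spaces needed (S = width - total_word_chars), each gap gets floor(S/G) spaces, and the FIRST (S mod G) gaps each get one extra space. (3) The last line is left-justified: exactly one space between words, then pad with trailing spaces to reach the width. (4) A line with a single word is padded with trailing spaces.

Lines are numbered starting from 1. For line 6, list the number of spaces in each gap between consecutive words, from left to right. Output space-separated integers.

Answer: 2 2

Derivation:
Line 1: ['take', 'problem'] (min_width=12, slack=9)
Line 2: ['structure', 'page'] (min_width=14, slack=7)
Line 3: ['computer', 'sleepy', 'make'] (min_width=20, slack=1)
Line 4: ['this', 'picture', 'cheese'] (min_width=19, slack=2)
Line 5: ['deep', 'been', 'segment', 'a'] (min_width=19, slack=2)
Line 6: ['cheese', 'dolphin', 'this'] (min_width=19, slack=2)
Line 7: ['festival', 'an', 'spoon'] (min_width=17, slack=4)
Line 8: ['elephant', 'umbrella'] (min_width=17, slack=4)
Line 9: ['open', 'absolute'] (min_width=13, slack=8)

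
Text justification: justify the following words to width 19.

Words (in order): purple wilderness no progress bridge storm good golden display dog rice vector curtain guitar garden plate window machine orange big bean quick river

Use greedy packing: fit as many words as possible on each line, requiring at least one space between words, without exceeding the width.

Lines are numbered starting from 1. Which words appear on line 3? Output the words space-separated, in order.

Answer: storm good golden

Derivation:
Line 1: ['purple', 'wilderness'] (min_width=17, slack=2)
Line 2: ['no', 'progress', 'bridge'] (min_width=18, slack=1)
Line 3: ['storm', 'good', 'golden'] (min_width=17, slack=2)
Line 4: ['display', 'dog', 'rice'] (min_width=16, slack=3)
Line 5: ['vector', 'curtain'] (min_width=14, slack=5)
Line 6: ['guitar', 'garden', 'plate'] (min_width=19, slack=0)
Line 7: ['window', 'machine'] (min_width=14, slack=5)
Line 8: ['orange', 'big', 'bean'] (min_width=15, slack=4)
Line 9: ['quick', 'river'] (min_width=11, slack=8)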